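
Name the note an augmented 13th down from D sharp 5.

F 3

Six letters down from D (plus an octave) reaches F.
An augmented thirteenth spans 22 semitones, so from D#5 the target pitch is F3.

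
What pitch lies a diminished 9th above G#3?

Ab4

Counting two letter names plus an octave up from G lands on A.
A diminished ninth spans 12 semitones, so from G#3 the target pitch is Ab4.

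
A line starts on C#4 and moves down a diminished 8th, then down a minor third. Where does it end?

C#4 down a diminished octave → C##3 (11 semitones).
A minor third down from C##3 is A##2.

A##2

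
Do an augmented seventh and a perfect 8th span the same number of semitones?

Yes

An augmented seventh spans 12 semitones, and a perfect octave also spans 12 semitones — they're enharmonic.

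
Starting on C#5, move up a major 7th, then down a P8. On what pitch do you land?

B#4

Up a major seventh from C#5: B#5 (11 semitones up).
Down a perfect octave from B#5: B#4 (12 semitones down).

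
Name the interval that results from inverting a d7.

augmented 2nd

Inverted interval numbers add to nine, so a seventh pairs with a second (7 + 2 = 9).
And diminished becomes augmented under inversion, so we get an augmented second.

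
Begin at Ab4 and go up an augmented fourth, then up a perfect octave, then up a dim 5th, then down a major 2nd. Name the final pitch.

Up an augmented fourth from Ab4: D5 (6 semitones up).
A perfect octave up from D5 is D6.
A diminished fifth up from D6 is Ab6.
A major second down from Ab6 is Gb6.

Gb6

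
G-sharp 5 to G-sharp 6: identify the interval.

perfect 8th

G to G is the same letter name, plus an octave, so the interval is some kind of octave.
Counting semitones, G#5→G#6 is 12, which is the perfect octave.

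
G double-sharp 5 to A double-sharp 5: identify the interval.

G to A spans two letter names (G-A): a second.
Counting semitones, G##5→A##5 is 2, which is the major second.

major 2nd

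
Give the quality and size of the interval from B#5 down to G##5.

m3

Descending from B#5 to G##5 is the same interval as ascending G##5 to B#5.
G to B spans three letter names (G-A-B) — that makes it a third of some quality.
A major third would be 4 semitones, but G##5 to B#5 is 3 — one semitone narrower, making it a minor third.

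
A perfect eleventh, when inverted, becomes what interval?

P5

First reduce the compound perfect eleventh to its simple form, a perfect fourth.
The rule of nine gives the new number: 9 − 4 = 5, so a fourth becomes a fifth.
The quality also flips — perfect stays perfect — giving a perfect fifth.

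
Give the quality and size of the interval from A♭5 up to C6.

A to C spans three letter names (A-B-C): a third.
Ab5 to C6 is 4 semitones, matching the major third exactly, so the quality is major.

major third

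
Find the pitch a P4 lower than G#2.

Counting four letter names down from G lands on D.
Moving 5 semitones down from G#2 (the size of a perfect fourth) reaches D#2.

D#2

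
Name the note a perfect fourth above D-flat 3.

Counting four letter names up from D lands on G.
Moving 5 semitones up from Db3 (the size of a perfect fourth) reaches Gb3.

G-flat 3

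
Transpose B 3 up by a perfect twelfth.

F-sharp 5

Counting five letter names plus an octave up from B lands on F.
Moving 19 semitones up from B3 (the size of a perfect twelfth) reaches F#5.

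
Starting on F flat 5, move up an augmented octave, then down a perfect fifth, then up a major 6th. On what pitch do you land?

Up an augmented octave from Fb5: F6 (13 semitones up).
Down a perfect fifth from F6: Bb5 (7 semitones down).
A major sixth up from Bb5 is G6.

G 6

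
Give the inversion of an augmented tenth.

diminished sixth

First reduce the compound augmented tenth to its simple form, an augmented third.
Interval numbers invert to sum to nine: 3 + 6 = 9, so a third inverts to a sixth.
The quality also flips — augmented becomes diminished — giving a diminished sixth.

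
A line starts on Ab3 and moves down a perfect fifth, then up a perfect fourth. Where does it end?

Gb3

Ab3 down a perfect fifth → Db3 (7 semitones).
A perfect fourth up from Db3 is Gb3.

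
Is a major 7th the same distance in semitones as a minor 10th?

A major seventh is 11 semitones but a minor tenth is 15 semitones — different sizes.

No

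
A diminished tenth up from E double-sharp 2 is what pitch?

G sharp 3

The tenth's letter: E up three letter names plus an octave → G.
Moving 14 semitones up from E##2 (the size of a diminished tenth) reaches G#3.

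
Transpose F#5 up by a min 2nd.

G5

Two letter names up from F: G.
A minor second is 1 semitone; 1 semitone up from F#5 gives G5.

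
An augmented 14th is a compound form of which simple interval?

A7

Each octave removed subtracts seven from the number: 14 − 7 = 7.
So an augmented fourteenth is an octave plus an augmented seventh. The quality is unchanged.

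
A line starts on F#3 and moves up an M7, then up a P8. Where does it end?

F#3 up a major seventh → E#4 (11 semitones).
Up a perfect octave from E#4: E#5 (12 semitones up).

E#5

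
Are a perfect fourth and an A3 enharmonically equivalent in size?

A perfect fourth = 5 semitones = an augmented third; enharmonically equal.

Yes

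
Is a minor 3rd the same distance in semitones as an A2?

A minor third spans 3 semitones, and an augmented second also spans 3 semitones — they're enharmonic.

Yes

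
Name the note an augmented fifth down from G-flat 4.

The fifth takes the letter from G down to C.
An augmented fifth spans 8 semitones, so from Gb4 the target pitch is Cbb4.

C-double-flat 4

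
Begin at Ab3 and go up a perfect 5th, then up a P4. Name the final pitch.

Up a perfect fifth from Ab3: Eb4 (7 semitones up).
Eb4 up a perfect fourth → Ab4 (5 semitones).

Ab4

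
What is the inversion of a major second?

The rule of nine gives the new number: 9 − 2 = 7, so a second becomes a seventh.
Quality inverts too: major becomes minor. That makes the inversion a minor seventh.

minor seventh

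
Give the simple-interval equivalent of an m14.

m7

Each octave removed subtracts seven from the number: 14 − 7 = 7.
So a minor fourteenth is an octave plus a minor seventh. The quality is unchanged.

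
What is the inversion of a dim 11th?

First reduce the compound diminished eleventh to its simple form, a diminished fourth.
Inverted interval numbers add to nine, so a fourth pairs with a fifth (4 + 5 = 9).
And diminished becomes augmented under inversion, so we get an augmented fifth.

augmented fifth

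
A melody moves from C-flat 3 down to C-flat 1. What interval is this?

Descending from Cb3 to Cb1 is the same interval as ascending Cb1 to Cb3.
C to C is the same letter name, plus 2 octaves, so the interval is some kind of fifteenth.
Counting semitones, Cb1→Cb3 is 24, which is the perfect fifteenth.
(Equivalently, a compound perfect octave: a perfect octave plus an octave.)

P15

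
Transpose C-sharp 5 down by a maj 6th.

E 4

Counting six letter names down from C lands on E.
A major sixth is 9 semitones; 9 semitones down from C#5 gives E4.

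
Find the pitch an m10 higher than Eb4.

Gb5

Counting three letter names plus an octave up from E lands on G.
A minor tenth spans 15 semitones, so from Eb4 the target pitch is Gb5.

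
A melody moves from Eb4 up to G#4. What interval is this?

E to G spans three letter names (E-F-G), so the interval is some kind of third.
A major third would be 4 semitones; Eb4 to G#4 is 5, one semitone wider, so the interval is augmented.

augmented third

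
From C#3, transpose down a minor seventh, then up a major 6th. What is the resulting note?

B#2

Down a minor seventh from C#3: D#2 (10 semitones down).
A major sixth up from D#2 is B#2.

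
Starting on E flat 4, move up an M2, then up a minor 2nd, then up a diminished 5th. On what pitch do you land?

A major second up from Eb4 is F4.
F4 up a minor second → Gb4 (1 semitone).
Gb4 up a diminished fifth → Dbb5 (6 semitones).

D double-flat 5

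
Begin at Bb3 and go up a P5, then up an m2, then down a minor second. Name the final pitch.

F4

A perfect fifth up from Bb3 is F4.
Up a minor second from F4: Gb4 (1 semitone up).
Gb4 down a minor second → F4 (1 semitone).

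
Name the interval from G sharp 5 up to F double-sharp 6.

G to F spans seven letter names (G-A-B-C-D-E-F), so the interval is some kind of seventh.
The major seventh spans 11 semitones, and G#5 to F##6 is exactly 11 semitones — so this is a major seventh.

major seventh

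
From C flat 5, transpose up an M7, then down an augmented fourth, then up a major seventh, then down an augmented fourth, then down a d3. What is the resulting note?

Cb5 up a major seventh → Bb5 (11 semitones).
An augmented fourth down from Bb5 is Fb5.
A major seventh up from Fb5 is Eb6.
Eb6 down an augmented fourth → Bbb5 (6 semitones).
Bbb5 down a diminished third → G5 (2 semitones).

G 5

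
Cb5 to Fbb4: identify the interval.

Descending from Cb5 to Fbb4 is the same interval as ascending Fbb4 to Cb5.
F to C spans five letter names (F-G-A-B-C): a fifth.
A perfect fifth would be 7 semitones; Fbb4 to Cb5 is 8, one semitone wider, so the interval is augmented.

A5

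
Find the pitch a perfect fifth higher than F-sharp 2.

C-sharp 3

Counting five letter names up from F lands on C.
Moving 7 semitones up from F#2 (the size of a perfect fifth) reaches C#3.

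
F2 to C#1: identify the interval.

d11

Descending from F2 to C#1 is the same interval as ascending C#1 to F2.
C to F spans four letter names (C-D-E-F), plus an octave — that makes it an eleventh of some quality.
A perfect eleventh would be 17 semitones; C#1 to F2 is 16, one semitone narrower, so the interval is diminished.
(Equivalently, a compound diminished fourth: a diminished fourth plus an octave.)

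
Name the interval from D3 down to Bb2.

M3

Descending from D3 to Bb2 is the same interval as ascending Bb2 to D3.
B to D spans three letter names (B-C-D), so the interval is some kind of third.
The major third spans 4 semitones, and Bb2 to D3 is exactly 4 semitones — so this is a major third.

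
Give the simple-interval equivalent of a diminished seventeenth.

Subtracting seven from the interval number removes an octave: 17 − 14 = 3.
That makes a diminished seventeenth a compound diminished third — 2 octaves plus a diminished third.

d3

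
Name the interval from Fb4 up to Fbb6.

F to F is the same letter name, plus 2 octaves, so the interval is some kind of fifteenth.
The perfect fifteenth is 24 semitones; here we have 23, one semitone narrower: diminished.
(Equivalently, a compound diminished octave: a diminished octave plus an octave.)

diminished 15th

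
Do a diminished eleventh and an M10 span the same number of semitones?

Yes

Both span 16 semitones: a diminished eleventh and a major tenth are the same chromatic distance.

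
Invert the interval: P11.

First reduce the compound perfect eleventh to its simple form, a perfect fourth.
The rule of nine gives the new number: 9 − 4 = 5, so a fourth becomes a fifth.
Quality inverts too: perfect stays perfect. That makes the inversion a perfect fifth.

perfect 5th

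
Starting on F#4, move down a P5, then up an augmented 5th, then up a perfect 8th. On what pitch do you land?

F##5

F#4 down a perfect fifth → B3 (7 semitones).
An augmented fifth up from B3 is F##4.
F##4 up a perfect octave → F##5 (12 semitones).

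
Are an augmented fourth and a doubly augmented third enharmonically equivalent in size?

Yes

Both span 6 semitones: an augmented fourth and a doubly augmented third are the same chromatic distance.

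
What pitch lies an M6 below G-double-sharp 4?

B-sharp 3

Six letter names down from G: B.
Moving 9 semitones down from G##4 (the size of a major sixth) reaches B#3.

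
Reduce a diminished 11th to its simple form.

diminished 4th

Each octave removed subtracts seven from the number: 11 − 7 = 4.
So a diminished eleventh is an octave plus a diminished fourth. The quality is unchanged.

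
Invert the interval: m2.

Inverted interval numbers add to nine, so a second pairs with a seventh (2 + 7 = 9).
And minor becomes major under inversion, so we get a major seventh.

major 7th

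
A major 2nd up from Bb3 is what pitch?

C4

The second takes the letter from B up to C.
A major second is 2 semitones; 2 semitones up from Bb3 gives C4.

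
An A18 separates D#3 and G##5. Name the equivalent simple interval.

augmented fourth

Subtracting seven from the interval number removes an octave: 18 − 14 = 4.
Quality carries through unchanged, so the simple form is an augmented fourth.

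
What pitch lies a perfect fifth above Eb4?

The fifth takes the letter from E up to B.
Moving 7 semitones up from Eb4 (the size of a perfect fifth) reaches Bb4.

Bb4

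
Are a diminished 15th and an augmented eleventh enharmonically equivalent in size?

No

A diminished fifteenth is 23 semitones but an augmented eleventh is 18 semitones — different sizes.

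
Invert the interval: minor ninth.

First reduce the compound minor ninth to its simple form, a minor second.
Inverted interval numbers add to nine, so a second pairs with a seventh (2 + 7 = 9).
Quality inverts too: minor becomes major. That makes the inversion a major seventh.

major seventh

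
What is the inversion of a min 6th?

M3

Inverted interval numbers add to nine, so a sixth pairs with a third (6 + 3 = 9).
Quality inverts too: minor becomes major. That makes the inversion a major third.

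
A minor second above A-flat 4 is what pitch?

B-double-flat 4

Two letter names up from A: B.
A minor second is 1 semitone; 1 semitone up from Ab4 gives Bbb4.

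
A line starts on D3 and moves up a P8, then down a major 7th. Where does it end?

Eb3

Up a perfect octave from D3: D4 (12 semitones up).
A major seventh down from D4 is Eb3.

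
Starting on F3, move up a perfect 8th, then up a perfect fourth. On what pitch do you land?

Bb4

F3 up a perfect octave → F4 (12 semitones).
F4 up a perfect fourth → Bb4 (5 semitones).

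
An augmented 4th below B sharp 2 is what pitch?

F sharp 2

Counting four letter names down from B lands on F.
An augmented fourth spans 6 semitones, so from B#2 the target pitch is F#2.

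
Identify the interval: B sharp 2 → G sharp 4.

minor thirteenth

B to G spans six letter names (B-C-D-E-F-G), plus an octave, so the interval is some kind of thirteenth.
At 20 semitones, B#2→G#4 falls one short of a major thirteenth: minor.
(Equivalently, a compound minor sixth: a minor sixth plus an octave.)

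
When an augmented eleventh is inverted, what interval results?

diminished fifth

First reduce the compound augmented eleventh to its simple form, an augmented fourth.
The rule of nine gives the new number: 9 − 4 = 5, so a fourth becomes a fifth.
Quality inverts too: augmented becomes diminished. That makes the inversion a diminished fifth.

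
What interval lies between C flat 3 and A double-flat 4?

C to A spans six letter names (C-D-E-F-G-A), plus an octave, so the interval is some kind of thirteenth.
Cb3 to Abb4 is 20 semitones, a half step short of the major thirteenth (21), so this is minor.
(Equivalently, a compound minor sixth: a minor sixth plus an octave.)

minor thirteenth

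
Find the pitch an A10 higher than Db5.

Counting three letter names plus an octave up from D lands on F.
An augmented tenth spans 17 semitones, so from Db5 the target pitch is F#6.

F#6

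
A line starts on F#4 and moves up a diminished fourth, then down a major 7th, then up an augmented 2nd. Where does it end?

F#4 up a diminished fourth → Bb4 (4 semitones).
Down a major seventh from Bb4: Cb4 (11 semitones down).
Cb4 up an augmented second → D4 (3 semitones).

D4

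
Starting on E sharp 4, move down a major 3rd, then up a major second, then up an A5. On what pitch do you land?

Down a major third from E#4: C#4 (4 semitones down).
A major second up from C#4 is D#4.
D#4 up an augmented fifth → A##4 (8 semitones).

A double-sharp 4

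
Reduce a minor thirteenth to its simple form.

Subtracting seven from the interval number removes an octave: 13 − 7 = 6.
That makes a minor thirteenth a compound minor sixth — an octave plus a minor sixth.

minor sixth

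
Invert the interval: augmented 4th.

Inverted interval numbers add to nine, so a fourth pairs with a fifth (4 + 5 = 9).
Quality inverts too: augmented becomes diminished. That makes the inversion a diminished fifth.

diminished 5th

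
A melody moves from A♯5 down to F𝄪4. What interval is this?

m10

Descending from A#5 to F##4 is the same interval as ascending F##4 to A#5.
F to A spans three letter names (F-G-A), plus an octave: a tenth.
At 15 semitones, F##4→A#5 falls one short of a major tenth: minor.
(Equivalently, a compound minor third: a minor third plus an octave.)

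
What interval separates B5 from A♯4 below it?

Descending from B5 to A#4 is the same interval as ascending A#4 to B5.
A to B spans two letter names (A-B), plus an octave — that makes it a ninth of some quality.
A major ninth would be 14 semitones, but A#4 to B5 is 13 — one semitone narrower, making it a minor ninth.
(Equivalently, a compound minor second: a minor second plus an octave.)

minor 9th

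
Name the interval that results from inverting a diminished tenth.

A6

First reduce the compound diminished tenth to its simple form, a diminished third.
The rule of nine gives the new number: 9 − 3 = 6, so a third becomes a sixth.
And diminished becomes augmented under inversion, so we get an augmented sixth.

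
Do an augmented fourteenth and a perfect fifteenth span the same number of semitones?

Yes

Both span 24 semitones: an augmented fourteenth and a perfect fifteenth are the same chromatic distance.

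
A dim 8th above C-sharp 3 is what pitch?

For an octave the letter name doesn't change: still C, an octave up.
A diminished octave is 11 semitones; 11 semitones up from C#3 gives C4.

C 4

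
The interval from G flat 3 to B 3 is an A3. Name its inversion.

The rule of nine gives the new number: 9 − 3 = 6, so a third becomes a sixth.
Quality inverts too: augmented becomes diminished. That makes the inversion a diminished sixth.

diminished sixth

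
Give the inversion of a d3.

Inverted interval numbers add to nine, so a third pairs with a sixth (3 + 6 = 9).
And diminished becomes augmented under inversion, so we get an augmented sixth.

augmented sixth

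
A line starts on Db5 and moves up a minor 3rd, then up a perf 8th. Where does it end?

Db5 up a minor third → Fb5 (3 semitones).
Up a perfect octave from Fb5: Fb6 (12 semitones up).

Fb6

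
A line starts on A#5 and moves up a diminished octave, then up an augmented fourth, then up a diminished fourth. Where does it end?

G7

A#5 up a diminished octave → A6 (11 semitones).
An augmented fourth up from A6 is D#7.
A diminished fourth up from D#7 is G7.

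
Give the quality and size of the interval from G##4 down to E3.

augmented tenth

Descending from G##4 to E3 is the same interval as ascending E3 to G##4.
E to G spans three letter names (E-F-G), plus an octave — that makes it a tenth of some quality.
A major tenth would be 16 semitones; E3 to G##4 is 17, one semitone wider, so the interval is augmented.
(Equivalently, a compound augmented third: an augmented third plus an octave.)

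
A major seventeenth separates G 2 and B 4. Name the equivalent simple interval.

Each octave removed subtracts seven from the number: 17 − 14 = 3.
That makes a major seventeenth a compound major third — 2 octaves plus a major third.

major 3rd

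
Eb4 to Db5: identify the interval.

E to D spans seven letter names (E-F-G-A-B-C-D) — that makes it a seventh of some quality.
At 10 semitones, Eb4→Db5 falls one short of a major seventh: minor.

m7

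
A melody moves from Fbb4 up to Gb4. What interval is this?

F to G spans two letter names (F-G): a second.
The major second is 2 semitones; here we have 3, one semitone wider: augmented.

A2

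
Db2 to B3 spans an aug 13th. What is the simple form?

augmented sixth

Each octave removed subtracts seven from the number: 13 − 7 = 6.
That makes an augmented thirteenth a compound augmented sixth — an octave plus an augmented sixth.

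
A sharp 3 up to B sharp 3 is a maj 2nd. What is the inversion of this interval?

Interval numbers invert to sum to nine: 2 + 7 = 9, so a second inverts to a seventh.
Quality inverts too: major becomes minor. That makes the inversion a minor seventh.

m7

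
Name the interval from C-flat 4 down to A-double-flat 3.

Descending from Cb4 to Abb3 is the same interval as ascending Abb3 to Cb4.
A to C spans three letter names (A-B-C), so the interval is some kind of third.
Counting semitones, Abb3→Cb4 is 4, which is the major third.

M3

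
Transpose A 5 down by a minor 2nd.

G-sharp 5

Two letter names down from A: G.
Moving 1 semitone down from A5 (the size of a minor second) reaches G#5.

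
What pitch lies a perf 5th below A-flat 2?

D-flat 2

The fifth takes the letter from A down to D.
A perfect fifth spans 7 semitones, so from Ab2 the target pitch is Db2.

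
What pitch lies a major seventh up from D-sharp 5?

C-double-sharp 6

Seven letter names up from D: C.
A major seventh is 11 semitones; 11 semitones up from D#5 gives C##6.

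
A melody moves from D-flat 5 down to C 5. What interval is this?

minor 2nd

Descending from Db5 to C5 is the same interval as ascending C5 to Db5.
C to D spans two letter names (C-D): a second.
A major second would be 2 semitones, but C5 to Db5 is 1 — one semitone narrower, making it a minor second.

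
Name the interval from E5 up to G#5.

major 3rd

E to G spans three letter names (E-F-G): a third.
E5 to G#5 is 4 semitones, matching the major third exactly, so the quality is major.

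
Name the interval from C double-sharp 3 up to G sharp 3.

C to G spans five letter names (C-D-E-F-G), so the interval is some kind of fifth.
A perfect fifth would be 7 semitones; C##3 to G#3 is 6, one semitone narrower, so the interval is diminished.

d5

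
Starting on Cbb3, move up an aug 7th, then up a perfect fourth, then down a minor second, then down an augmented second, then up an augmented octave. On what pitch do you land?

C5

Cbb3 up an augmented seventh → Bb3 (12 semitones).
Bb3 up a perfect fourth → Eb4 (5 semitones).
Down a minor second from Eb4: D4 (1 semitone down).
An augmented second down from D4 is Cb4.
Up an augmented octave from Cb4: C5 (13 semitones up).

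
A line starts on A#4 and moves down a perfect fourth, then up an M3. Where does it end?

Down a perfect fourth from A#4: E#4 (5 semitones down).
E#4 up a major third → G##4 (4 semitones).

G##4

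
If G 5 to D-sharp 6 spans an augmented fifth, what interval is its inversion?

The rule of nine gives the new number: 9 − 5 = 4, so a fifth becomes a fourth.
The quality also flips — augmented becomes diminished — giving a diminished fourth.

d4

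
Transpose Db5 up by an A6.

Six letter names up from D: B.
An augmented sixth is 10 semitones; 10 semitones up from Db5 gives B5.

B5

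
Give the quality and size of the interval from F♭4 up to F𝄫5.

d8

F to F is the same letter name, plus an octave: an octave.
A perfect octave would be 12 semitones; Fb4 to Fbb5 is 11, one semitone narrower, so the interval is diminished.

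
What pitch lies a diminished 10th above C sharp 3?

E flat 4

Counting three letter names plus an octave up from C lands on E.
Moving 14 semitones up from C#3 (the size of a diminished tenth) reaches Eb4.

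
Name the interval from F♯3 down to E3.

major 2nd

Descending from F#3 to E3 is the same interval as ascending E3 to F#3.
E to F spans two letter names (E-F): a second.
The major second spans 2 semitones, and E3 to F#3 is exactly 2 semitones — so this is a major second.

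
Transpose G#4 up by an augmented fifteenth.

The letter stays G (same as the start), shifted two octaves up.
An augmented fifteenth is 25 semitones; 25 semitones up from G#4 gives G##6.

G##6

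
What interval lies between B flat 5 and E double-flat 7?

d11

B to E spans four letter names (B-C-D-E), plus an octave: an eleventh.
Bb5 to Ebb7 spans 16 semitones — one semitone narrower than the perfect eleventh (17) — giving a diminished eleventh.
(Equivalently, a compound diminished fourth: a diminished fourth plus an octave.)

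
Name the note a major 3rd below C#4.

A3

Counting three letter names down from C lands on A.
A major third is 4 semitones; 4 semitones down from C#4 gives A3.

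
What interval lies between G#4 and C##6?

augmented 11th

G to C spans four letter names (G-A-B-C), plus an octave, so the interval is some kind of eleventh.
The perfect eleventh is 17 semitones; here we have 18, one semitone wider: augmented.
(Equivalently, a compound augmented fourth: an augmented fourth plus an octave.)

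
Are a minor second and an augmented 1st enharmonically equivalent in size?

A minor second = 1 semitone = an augmented unison; enharmonically equal.

Yes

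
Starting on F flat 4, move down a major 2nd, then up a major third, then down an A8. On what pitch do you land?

G double-flat 3

A major second down from Fb4 is Ebb4.
Ebb4 up a major third → Gb4 (4 semitones).
Gb4 down an augmented octave → Gbb3 (13 semitones).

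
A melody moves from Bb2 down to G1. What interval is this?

Descending from Bb2 to G1 is the same interval as ascending G1 to Bb2.
G to B spans three letter names (G-A-B), plus an octave, so the interval is some kind of tenth.
G1 to Bb2 is 15 semitones, a half step short of the major tenth (16), so this is minor.
(Equivalently, a compound minor third: a minor third plus an octave.)

minor 10th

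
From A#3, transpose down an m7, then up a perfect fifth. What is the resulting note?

A#3 down a minor seventh → B#2 (10 semitones).
Up a perfect fifth from B#2: F##3 (7 semitones up).

F##3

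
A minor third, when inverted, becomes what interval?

Interval numbers invert to sum to nine: 3 + 6 = 9, so a third inverts to a sixth.
Quality inverts too: minor becomes major. That makes the inversion a major sixth.

major 6th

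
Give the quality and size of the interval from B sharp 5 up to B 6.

diminished 8th

B to B is the same letter name, plus an octave — that makes it an octave of some quality.
The perfect octave is 12 semitones; here we have 11, one semitone narrower: diminished.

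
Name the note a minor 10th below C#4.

Three letters down from C (plus an octave) reaches A.
A minor tenth spans 15 semitones, so from C#4 the target pitch is A#2.

A#2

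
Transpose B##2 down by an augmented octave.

An octave keeps the letter name B, an octave down from B.
An augmented octave is 13 semitones; 13 semitones down from B##2 gives B#1.

B#1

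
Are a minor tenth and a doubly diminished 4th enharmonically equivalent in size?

A minor tenth spans 15 semitones; a doubly diminished fourth spans 3 semitones. They differ by 12.

No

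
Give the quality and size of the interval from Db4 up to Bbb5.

D to B spans six letter names (D-E-F-G-A-B), plus an octave — that makes it a thirteenth of some quality.
Db4 to Bbb5 is 20 semitones, a half step short of the major thirteenth (21), so this is minor.
(Equivalently, a compound minor sixth: a minor sixth plus an octave.)

minor thirteenth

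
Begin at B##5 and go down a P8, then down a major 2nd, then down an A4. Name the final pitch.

Down a perfect octave from B##5: B##4 (12 semitones down).
B##4 down a major second → A##4 (2 semitones).
A##4 down an augmented fourth → E#4 (6 semitones).

E#4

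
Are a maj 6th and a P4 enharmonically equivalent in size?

A major sixth spans 9 semitones; a perfect fourth spans 5 semitones. They differ by 4.

No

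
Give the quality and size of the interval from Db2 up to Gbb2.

D to G spans four letter names (D-E-F-G) — that makes it a fourth of some quality.
Db2 to Gbb2 spans 4 semitones — one semitone narrower than the perfect fourth (5) — giving a diminished fourth.

diminished fourth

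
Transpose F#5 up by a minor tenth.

A6

The tenth's letter: F up three letter names plus an octave → A.
Moving 15 semitones up from F#5 (the size of a minor tenth) reaches A6.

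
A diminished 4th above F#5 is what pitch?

Bb5

The fourth takes the letter from F up to B.
A diminished fourth is 4 semitones; 4 semitones up from F#5 gives Bb5.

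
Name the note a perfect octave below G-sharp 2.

G-sharp 1

For an octave the letter name doesn't change: still G, an octave down.
Moving 12 semitones down from G#2 (the size of a perfect octave) reaches G#1.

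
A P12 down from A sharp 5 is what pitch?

Five letters down from A (plus an octave) reaches D.
A perfect twelfth is 19 semitones; 19 semitones down from A#5 gives D#4.

D sharp 4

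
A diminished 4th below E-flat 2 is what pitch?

B 1

The fourth takes the letter from E down to B.
A diminished fourth is 4 semitones; 4 semitones down from Eb2 gives B1.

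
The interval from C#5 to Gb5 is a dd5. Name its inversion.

The rule of nine gives the new number: 9 − 5 = 4, so a fifth becomes a fourth.
Quality inverts too: doubly diminished becomes doubly augmented. That makes the inversion a doubly augmented fourth.

doubly augmented 4th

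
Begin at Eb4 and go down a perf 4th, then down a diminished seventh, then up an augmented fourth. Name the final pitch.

A perfect fourth down from Eb4 is Bb3.
Bb3 down a diminished seventh → C#3 (9 semitones).
C#3 up an augmented fourth → F##3 (6 semitones).

F##3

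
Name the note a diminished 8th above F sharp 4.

An octave keeps the letter name F, an octave up from F.
A diminished octave spans 11 semitones, so from F#4 the target pitch is F5.

F 5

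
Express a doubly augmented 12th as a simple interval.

doubly augmented 5th

Take out an octave (7 from the number): 12 − 7 = 5.
So a doubly augmented twelfth is an octave plus a doubly augmented fifth. The quality is unchanged.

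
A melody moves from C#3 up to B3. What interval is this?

m7

C to B spans seven letter names (C-D-E-F-G-A-B): a seventh.
A major seventh would be 11 semitones, but C#3 to B3 is 10 — one semitone narrower, making it a minor seventh.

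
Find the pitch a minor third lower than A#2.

Three letter names down from A: F.
A minor third is 3 semitones; 3 semitones down from A#2 gives F##2.

F##2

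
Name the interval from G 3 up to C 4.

G to C spans four letter names (G-A-B-C) — that makes it a fourth of some quality.
G3 to C4 is 5 semitones, matching the perfect fourth exactly, so the quality is perfect.

P4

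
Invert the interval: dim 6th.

Interval numbers invert to sum to nine: 6 + 3 = 9, so a sixth inverts to a third.
And diminished becomes augmented under inversion, so we get an augmented third.

augmented third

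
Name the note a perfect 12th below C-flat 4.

The twelfth's letter: C down five letter names plus an octave → F.
A perfect twelfth is 19 semitones; 19 semitones down from Cb4 gives Fb2.

F-flat 2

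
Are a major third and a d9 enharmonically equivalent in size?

No

4 semitones (major third) vs 12 semitones (diminished ninth): not equal.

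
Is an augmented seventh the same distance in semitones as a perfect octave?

Yes

An augmented seventh = 12 semitones = a perfect octave; enharmonically equal.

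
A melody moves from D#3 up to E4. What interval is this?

D to E spans two letter names (D-E), plus an octave, so the interval is some kind of ninth.
A major ninth would be 14 semitones, but D#3 to E4 is 13 — one semitone narrower, making it a minor ninth.
(Equivalently, a compound minor second: a minor second plus an octave.)

minor ninth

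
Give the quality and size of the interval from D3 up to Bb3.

D to B spans six letter names (D-E-F-G-A-B), so the interval is some kind of sixth.
At 8 semitones, D3→Bb3 falls one short of a major sixth: minor.

m6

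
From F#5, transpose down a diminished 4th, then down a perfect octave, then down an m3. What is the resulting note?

A##3

Down a diminished fourth from F#5: C##5 (4 semitones down).
C##5 down a perfect octave → C##4 (12 semitones).
A minor third down from C##4 is A##3.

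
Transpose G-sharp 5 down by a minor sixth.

B-sharp 4

The sixth takes the letter from G down to B.
Moving 8 semitones down from G#5 (the size of a minor sixth) reaches B#4.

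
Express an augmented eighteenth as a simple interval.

Subtracting seven from the interval number removes an octave: 18 − 14 = 4.
So an augmented eighteenth is 2 octaves plus an augmented fourth. The quality is unchanged.

augmented fourth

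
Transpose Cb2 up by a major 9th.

Db3

Two letters up from C (plus an octave) reaches D.
Moving 14 semitones up from Cb2 (the size of a major ninth) reaches Db3.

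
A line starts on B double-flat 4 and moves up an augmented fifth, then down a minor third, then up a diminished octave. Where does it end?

Bbb4 up an augmented fifth → F5 (8 semitones).
Down a minor third from F5: D5 (3 semitones down).
Up a diminished octave from D5: Db6 (11 semitones up).

D flat 6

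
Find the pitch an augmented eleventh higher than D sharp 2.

Counting four letter names plus an octave up from D lands on G.
An augmented eleventh is 18 semitones; 18 semitones up from D#2 gives G##3.

G double-sharp 3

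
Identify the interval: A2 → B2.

A to B spans two letter names (A-B), so the interval is some kind of second.
The major second spans 2 semitones, and A2 to B2 is exactly 2 semitones — so this is a major second.

major 2nd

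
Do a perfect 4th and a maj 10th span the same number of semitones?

No

5 semitones (perfect fourth) vs 16 semitones (major tenth): not equal.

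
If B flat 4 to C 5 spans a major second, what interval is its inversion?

Interval numbers invert to sum to nine: 2 + 7 = 9, so a second inverts to a seventh.
The quality also flips — major becomes minor — giving a minor seventh.

minor seventh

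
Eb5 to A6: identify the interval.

E to A spans four letter names (E-F-G-A), plus an octave, so the interval is some kind of eleventh.
The perfect eleventh is 17 semitones; here we have 18, one semitone wider: augmented.
(Equivalently, a compound augmented fourth: an augmented fourth plus an octave.)

A11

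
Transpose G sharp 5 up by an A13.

The thirteenth's letter: G up six letter names plus an octave → E.
An augmented thirteenth spans 22 semitones, so from G#5 the target pitch is E##7.

E double-sharp 7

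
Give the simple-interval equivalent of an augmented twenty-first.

augmented seventh

Take out 2 octaves (14 from the number): 21 − 14 = 7.
That makes an augmented twenty-first a compound augmented seventh — 2 octaves plus an augmented seventh.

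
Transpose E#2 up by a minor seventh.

D#3

Seven letter names up from E: D.
Moving 10 semitones up from E#2 (the size of a minor seventh) reaches D#3.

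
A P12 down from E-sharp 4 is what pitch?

A-sharp 2

Counting five letter names plus an octave down from E lands on A.
A perfect twelfth spans 19 semitones, so from E#4 the target pitch is A#2.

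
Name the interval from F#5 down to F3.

Descending from F#5 to F3 is the same interval as ascending F3 to F#5.
F to F is the same letter name, plus 2 octaves, so the interval is some kind of fifteenth.
The perfect fifteenth is 24 semitones; here we have 25, one semitone wider: augmented.
(Equivalently, a compound augmented octave: an augmented octave plus an octave.)

augmented 15th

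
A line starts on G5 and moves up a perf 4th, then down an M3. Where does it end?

A perfect fourth up from G5 is C6.
A major third down from C6 is Ab5.

Ab5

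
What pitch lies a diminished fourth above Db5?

Gbb5

Counting four letter names up from D lands on G.
A diminished fourth spans 4 semitones, so from Db5 the target pitch is Gbb5.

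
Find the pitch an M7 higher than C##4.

Seven letter names up from C: B.
Moving 11 semitones up from C##4 (the size of a major seventh) reaches B##4.

B##4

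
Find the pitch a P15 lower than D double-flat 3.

D double-flat 1

A fifteenth keeps the letter name D, two octaves down from D.
Moving 24 semitones down from Dbb3 (the size of a perfect fifteenth) reaches Dbb1.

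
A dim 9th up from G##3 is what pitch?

Counting two letter names plus an octave up from G lands on A.
A diminished ninth is 12 semitones; 12 semitones up from G##3 gives A4.

A4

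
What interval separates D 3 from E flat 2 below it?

M7

Descending from D3 to Eb2 is the same interval as ascending Eb2 to D3.
E to D spans seven letter names (E-F-G-A-B-C-D) — that makes it a seventh of some quality.
Eb2 to D3 is 11 semitones, matching the major seventh exactly, so the quality is major.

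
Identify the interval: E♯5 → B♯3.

perfect 11th

Descending from E#5 to B#3 is the same interval as ascending B#3 to E#5.
B to E spans four letter names (B-C-D-E), plus an octave, so the interval is some kind of eleventh.
The perfect eleventh spans 17 semitones, and B#3 to E#5 is exactly 17 semitones — so this is a perfect eleventh.
(Equivalently, a compound perfect fourth: a perfect fourth plus an octave.)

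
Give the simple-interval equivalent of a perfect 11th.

P4

Each octave removed subtracts seven from the number: 11 − 7 = 4.
Quality carries through unchanged, so the simple form is a perfect fourth.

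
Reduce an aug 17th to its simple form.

augmented 3rd

Take out 2 octaves (14 from the number): 17 − 14 = 3.
That makes an augmented seventeenth a compound augmented third — 2 octaves plus an augmented third.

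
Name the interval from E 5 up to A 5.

perfect 4th

E to A spans four letter names (E-F-G-A): a fourth.
E5 to A5 is 5 semitones, matching the perfect fourth exactly, so the quality is perfect.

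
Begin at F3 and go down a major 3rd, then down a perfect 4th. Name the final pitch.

A major third down from F3 is Db3.
Down a perfect fourth from Db3: Ab2 (5 semitones down).

Ab2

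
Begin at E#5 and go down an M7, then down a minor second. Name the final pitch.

Down a major seventh from E#5: F#4 (11 semitones down).
F#4 down a minor second → E#4 (1 semitone).

E#4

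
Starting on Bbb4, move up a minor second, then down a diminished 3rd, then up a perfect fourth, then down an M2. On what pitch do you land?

Cb5

Up a minor second from Bbb4: Cbb5 (1 semitone up).
A diminished third down from Cbb5 is Ab4.
Up a perfect fourth from Ab4: Db5 (5 semitones up).
Down a major second from Db5: Cb5 (2 semitones down).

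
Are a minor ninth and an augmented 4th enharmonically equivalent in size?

No

13 semitones (minor ninth) vs 6 semitones (augmented fourth): not equal.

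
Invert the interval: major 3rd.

Interval numbers invert to sum to nine: 3 + 6 = 9, so a third inverts to a sixth.
The quality also flips — major becomes minor — giving a minor sixth.

minor 6th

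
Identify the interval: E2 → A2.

perfect fourth

E to A spans four letter names (E-F-G-A): a fourth.
The perfect fourth spans 5 semitones, and E2 to A2 is exactly 5 semitones — so this is a perfect fourth.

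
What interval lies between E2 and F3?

E to F spans two letter names (E-F), plus an octave: a ninth.
E2 to F3 is 13 semitones, a half step short of the major ninth (14), so this is minor.
(Equivalently, a compound minor second: a minor second plus an octave.)

minor ninth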